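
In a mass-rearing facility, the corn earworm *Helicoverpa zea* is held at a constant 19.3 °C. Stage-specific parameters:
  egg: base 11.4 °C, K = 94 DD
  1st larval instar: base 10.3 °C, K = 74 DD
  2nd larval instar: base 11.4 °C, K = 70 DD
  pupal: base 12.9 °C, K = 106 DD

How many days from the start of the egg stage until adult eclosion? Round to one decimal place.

egg: 94 / (19.3 − 11.4) = 94 / 7.9 = 11.899 d.
1st larval instar: 74 / (19.3 − 10.3) = 74 / 9.0 = 8.222 d.
2nd larval instar: 70 / (19.3 − 11.4) = 70 / 7.9 = 8.861 d.
pupal: 106 / (19.3 − 12.9) = 106 / 6.4 = 16.562 d.
Sum = 45.544 ≈ 45.5 days.

45.5 days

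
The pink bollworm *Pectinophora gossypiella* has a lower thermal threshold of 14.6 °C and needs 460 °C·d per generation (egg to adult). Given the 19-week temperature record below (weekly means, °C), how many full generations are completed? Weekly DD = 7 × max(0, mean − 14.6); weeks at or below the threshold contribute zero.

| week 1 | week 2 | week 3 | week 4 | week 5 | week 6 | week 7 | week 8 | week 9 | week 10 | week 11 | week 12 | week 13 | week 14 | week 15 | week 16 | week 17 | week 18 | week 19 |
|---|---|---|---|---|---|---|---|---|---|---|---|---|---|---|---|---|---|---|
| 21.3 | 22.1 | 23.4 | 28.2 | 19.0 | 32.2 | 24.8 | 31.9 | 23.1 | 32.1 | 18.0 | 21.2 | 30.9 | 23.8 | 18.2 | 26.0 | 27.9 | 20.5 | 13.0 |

2 generations

Weekly DD (7 × max(0, T̄ − 14.6)): 46.9, 52.5, 61.6, 95.2, 30.8, 123.2, 71.4, 121.1, 59.5, 122.5, 23.8, 46.2, 114.1, 64.4, 25.2, 79.8, 93.1, 41.3, 0.0.
Season total = 1272.6 DD.
Complete generations = ⌊1272.6 / 460⌋ = 2.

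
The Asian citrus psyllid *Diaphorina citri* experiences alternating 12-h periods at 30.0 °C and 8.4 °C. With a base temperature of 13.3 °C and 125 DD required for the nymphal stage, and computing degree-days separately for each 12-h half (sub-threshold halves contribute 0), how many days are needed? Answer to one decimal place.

15.0 days

Day half: max(0, 30.0 − 13.3) × 0.5 = 16.7 × 0.5 = 8.35 DD.
Night half: max(0, 8.4 − 13.3) × 0.5 = 0.0 × 0.5 = 0.00 DD.
Per 24 h: 8.35 DD/day.
Duration = 125 / 8.35 = 14.970 ≈ 15.0 days.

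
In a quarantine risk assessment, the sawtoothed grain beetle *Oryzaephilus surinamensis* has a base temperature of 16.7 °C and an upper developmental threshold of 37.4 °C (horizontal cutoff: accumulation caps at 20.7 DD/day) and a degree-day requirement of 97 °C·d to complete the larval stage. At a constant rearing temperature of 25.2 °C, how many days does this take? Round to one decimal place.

11.4 days

Daily accumulation = 25.2 − 16.7 = 8.5 DD/day.
Duration = 97 / 8.5 = 11.412 ≈ 11.4 days.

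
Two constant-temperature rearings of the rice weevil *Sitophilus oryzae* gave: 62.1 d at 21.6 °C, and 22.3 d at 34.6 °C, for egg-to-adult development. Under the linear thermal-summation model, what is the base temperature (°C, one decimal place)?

Equal thermal constants: D₁(T₁ − T_b) = D₂(T₂ − T_b).
62.1·(21.6 − T_b) = 22.3·(34.6 − T_b)
T_b = (62.1·21.6 − 22.3·34.6) / (62.1 − 22.3) = 569.78 / 39.8 = 14.316 °C ≈ 14.3 °C.

14.3 °C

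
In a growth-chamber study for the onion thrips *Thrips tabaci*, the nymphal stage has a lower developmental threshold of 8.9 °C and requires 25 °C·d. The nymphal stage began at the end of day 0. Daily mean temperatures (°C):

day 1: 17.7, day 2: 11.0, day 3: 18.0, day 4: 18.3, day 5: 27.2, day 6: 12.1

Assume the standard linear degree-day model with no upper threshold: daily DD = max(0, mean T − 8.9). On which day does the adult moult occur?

Daily DD above 8.9 °C: 8.8, 2.1, 9.1, 9.4, 18.3, 3.2.
Cumulative: 8.8, 10.9, 20.0, 29.4, 47.7, 50.9.
The total first reaches 25 DD on day 4.

day 4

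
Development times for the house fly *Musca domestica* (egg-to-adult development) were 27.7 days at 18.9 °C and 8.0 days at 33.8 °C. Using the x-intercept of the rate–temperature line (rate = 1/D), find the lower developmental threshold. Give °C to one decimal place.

Under the model K = D·(T − T_b), so D₁·(T₁ − T_b) = D₂·(T₂ − T_b).
27.7·(18.9 − T_b) = 8.0·(33.8 − T_b)
T_b = (27.7·18.9 − 8.0·33.8) / (27.7 − 8.0) = 253.13 / 19.7 = 12.849 °C ≈ 12.8 °C.

12.8 °C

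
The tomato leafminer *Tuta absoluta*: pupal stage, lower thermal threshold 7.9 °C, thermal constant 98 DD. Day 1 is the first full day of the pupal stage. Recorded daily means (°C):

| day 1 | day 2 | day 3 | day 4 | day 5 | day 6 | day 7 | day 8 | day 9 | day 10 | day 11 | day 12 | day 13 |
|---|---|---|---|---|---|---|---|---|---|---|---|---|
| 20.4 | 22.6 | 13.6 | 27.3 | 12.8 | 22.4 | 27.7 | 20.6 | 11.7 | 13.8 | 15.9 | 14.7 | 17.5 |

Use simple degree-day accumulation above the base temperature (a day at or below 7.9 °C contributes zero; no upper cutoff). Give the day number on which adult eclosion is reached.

Daily DD above 7.9 °C: 12.5, 14.7, 5.7, 19.4, 4.9, 14.5, 19.8, 12.7, 3.8, 5.9, 8.0, 6.8, 9.6.
Cumulative: 12.5, 27.2, 32.9, 52.3, 57.2, 71.7, 91.5, 104.2, 108.0, 113.9, 121.9, 128.7, 138.3.
The total first reaches 98 DD on day 8.

day 8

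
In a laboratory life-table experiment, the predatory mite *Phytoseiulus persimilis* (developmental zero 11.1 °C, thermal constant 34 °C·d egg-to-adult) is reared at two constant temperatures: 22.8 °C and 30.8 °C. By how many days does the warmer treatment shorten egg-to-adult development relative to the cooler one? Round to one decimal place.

At 22.8 °C: 34 / (22.8 − 11.1) = 34 / 11.7 = 2.906 d.
At 30.8 °C: 34 / (30.8 − 11.1) = 34 / 19.7 = 1.726 d.
Difference = |2.906 − 1.726| = 1.180 ≈ 1.2 days.

1.2 days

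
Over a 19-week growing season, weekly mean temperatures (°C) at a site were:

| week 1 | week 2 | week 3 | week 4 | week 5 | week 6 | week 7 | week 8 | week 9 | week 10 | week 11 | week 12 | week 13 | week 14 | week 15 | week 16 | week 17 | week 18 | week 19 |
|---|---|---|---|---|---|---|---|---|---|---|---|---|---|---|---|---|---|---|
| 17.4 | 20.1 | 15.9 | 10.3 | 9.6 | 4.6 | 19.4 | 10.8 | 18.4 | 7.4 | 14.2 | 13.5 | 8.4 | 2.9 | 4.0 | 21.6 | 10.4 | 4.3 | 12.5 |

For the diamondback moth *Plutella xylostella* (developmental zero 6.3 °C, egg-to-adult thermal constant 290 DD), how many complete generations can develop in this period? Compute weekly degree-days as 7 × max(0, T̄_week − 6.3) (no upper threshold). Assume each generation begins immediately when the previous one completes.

Weekly DD (7 × max(0, T̄ − 6.3)): 77.7, 96.6, 67.2, 28.0, 23.1, 0.0, 91.7, 31.5, 84.7, 7.7, 55.3, 50.4, 14.7, 0.0, 0.0, 107.1, 28.7, 0.0, 43.4.
Season total = 807.8 DD.
Complete generations = ⌊807.8 / 290⌋ = 2.

2 generations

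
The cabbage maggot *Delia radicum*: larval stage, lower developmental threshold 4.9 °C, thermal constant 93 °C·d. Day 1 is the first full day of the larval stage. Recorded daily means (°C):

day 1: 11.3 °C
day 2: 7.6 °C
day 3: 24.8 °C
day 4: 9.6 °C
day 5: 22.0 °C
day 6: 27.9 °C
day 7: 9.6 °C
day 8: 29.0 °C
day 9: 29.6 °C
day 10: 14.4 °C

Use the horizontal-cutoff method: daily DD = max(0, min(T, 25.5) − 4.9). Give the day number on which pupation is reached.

Daily DD above 4.9 °C (capped at 20.6): 6.4, 2.7, 19.9, 4.7, 17.1, 20.6, 4.7, 20.6, 20.6, 9.5.
Cumulative: 6.4, 9.1, 29.0, 33.7, 50.8, 71.4, 76.1, 96.7, 117.3, 126.8.
The total first reaches 93 DD on day 8.

day 8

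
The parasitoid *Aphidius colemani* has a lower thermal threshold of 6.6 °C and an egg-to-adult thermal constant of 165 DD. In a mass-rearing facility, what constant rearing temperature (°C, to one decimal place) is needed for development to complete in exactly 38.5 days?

Required daily accumulation = 165 / 38.5 = 4.286 DD/day.
T = T_base + 4.286 = 6.6 + 4.286 = 10.886 ≈ 10.9 °C.

10.9 °C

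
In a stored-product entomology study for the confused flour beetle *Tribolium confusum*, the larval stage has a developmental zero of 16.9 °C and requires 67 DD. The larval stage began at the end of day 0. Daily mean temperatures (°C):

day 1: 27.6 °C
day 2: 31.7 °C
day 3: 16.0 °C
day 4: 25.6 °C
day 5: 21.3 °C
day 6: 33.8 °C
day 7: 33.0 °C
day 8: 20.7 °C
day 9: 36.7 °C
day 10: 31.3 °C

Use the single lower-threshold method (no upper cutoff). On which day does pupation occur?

day 7

Daily DD above 16.9 °C: 10.7, 14.8, 0.0, 8.7, 4.4, 16.9, 16.1, 3.8, 19.8, 14.4.
Cumulative: 10.7, 25.5, 25.5, 34.2, 38.6, 55.5, 71.6, 75.4, 95.2, 109.6.
The total first reaches 67 DD on day 7.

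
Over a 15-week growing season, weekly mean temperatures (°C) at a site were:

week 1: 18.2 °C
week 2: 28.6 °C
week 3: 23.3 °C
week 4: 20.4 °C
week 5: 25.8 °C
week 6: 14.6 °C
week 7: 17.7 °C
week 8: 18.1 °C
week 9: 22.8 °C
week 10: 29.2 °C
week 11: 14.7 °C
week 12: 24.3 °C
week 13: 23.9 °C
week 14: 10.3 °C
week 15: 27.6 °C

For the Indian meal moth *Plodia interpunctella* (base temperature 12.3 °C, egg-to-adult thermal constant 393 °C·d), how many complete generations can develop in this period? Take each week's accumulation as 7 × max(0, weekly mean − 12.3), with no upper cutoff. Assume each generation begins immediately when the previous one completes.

2 generations

Weekly DD (7 × max(0, T̄ − 12.3)): 41.3, 114.1, 77.0, 56.7, 94.5, 16.1, 37.8, 40.6, 73.5, 118.3, 16.8, 84.0, 81.2, 0.0, 107.1.
Season total = 959.0 DD.
Complete generations = ⌊959.0 / 393⌋ = 2.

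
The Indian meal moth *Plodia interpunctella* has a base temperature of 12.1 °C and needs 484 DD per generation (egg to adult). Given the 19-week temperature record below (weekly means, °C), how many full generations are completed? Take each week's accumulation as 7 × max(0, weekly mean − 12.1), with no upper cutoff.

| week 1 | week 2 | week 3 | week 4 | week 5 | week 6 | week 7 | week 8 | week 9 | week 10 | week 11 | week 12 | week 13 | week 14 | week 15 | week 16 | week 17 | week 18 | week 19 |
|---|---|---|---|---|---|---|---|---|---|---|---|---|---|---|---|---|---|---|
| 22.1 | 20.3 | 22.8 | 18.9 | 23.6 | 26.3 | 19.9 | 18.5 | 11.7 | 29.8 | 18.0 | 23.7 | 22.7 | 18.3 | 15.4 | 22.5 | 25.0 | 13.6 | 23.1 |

2 generations

Weekly DD (7 × max(0, T̄ − 12.1)): 70.0, 57.4, 74.9, 47.6, 80.5, 99.4, 54.6, 44.8, 0.0, 123.9, 41.3, 81.2, 74.2, 43.4, 23.1, 72.8, 90.3, 10.5, 77.0.
Season total = 1166.9 DD.
Complete generations = ⌊1166.9 / 484⌋ = 2.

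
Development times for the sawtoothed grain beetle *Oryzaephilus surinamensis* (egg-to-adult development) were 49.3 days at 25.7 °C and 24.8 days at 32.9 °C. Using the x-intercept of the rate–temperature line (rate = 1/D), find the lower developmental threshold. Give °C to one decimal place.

Equal thermal constants: D₁(T₁ − T_b) = D₂(T₂ − T_b).
49.3·(25.7 − T_b) = 24.8·(32.9 − T_b)
T_b = (49.3·25.7 − 24.8·32.9) / (49.3 − 24.8) = 451.09 / 24.5 = 18.412 °C ≈ 18.4 °C.

18.4 °C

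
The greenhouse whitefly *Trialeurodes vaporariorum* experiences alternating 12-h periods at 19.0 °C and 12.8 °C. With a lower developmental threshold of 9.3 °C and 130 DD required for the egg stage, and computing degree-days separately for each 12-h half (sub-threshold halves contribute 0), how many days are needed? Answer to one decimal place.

Day half: max(0, 19.0 − 9.3) × 0.5 = 9.7 × 0.5 = 4.85 DD.
Night half: max(0, 12.8 − 9.3) × 0.5 = 3.5 × 0.5 = 1.75 DD.
Per 24 h: 6.60 DD/day.
Duration = 130 / 6.60 = 19.697 ≈ 19.7 days.

19.7 days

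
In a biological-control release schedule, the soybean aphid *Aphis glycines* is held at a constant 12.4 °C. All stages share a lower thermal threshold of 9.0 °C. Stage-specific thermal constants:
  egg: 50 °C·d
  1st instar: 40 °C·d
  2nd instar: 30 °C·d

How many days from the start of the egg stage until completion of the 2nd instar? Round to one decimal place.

Daily accumulation at 12.4 °C = 12.4 − 9.0 = 3.4 DD/day.
Total K = 50 + 40 + 30 = 120 DD.
Total duration = 120 / 3.4 = 35.294 ≈ 35.3 days.

35.3 days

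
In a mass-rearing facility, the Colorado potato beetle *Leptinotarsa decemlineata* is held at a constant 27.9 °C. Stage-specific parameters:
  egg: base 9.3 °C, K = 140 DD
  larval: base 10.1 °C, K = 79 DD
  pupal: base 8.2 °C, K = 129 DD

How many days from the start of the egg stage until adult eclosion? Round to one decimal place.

egg: 140 / (27.9 − 9.3) = 140 / 18.6 = 7.527 d.
larval: 79 / (27.9 − 10.1) = 79 / 17.8 = 4.438 d.
pupal: 129 / (27.9 − 8.2) = 129 / 19.7 = 6.548 d.
Sum = 18.513 ≈ 18.5 days.

18.5 days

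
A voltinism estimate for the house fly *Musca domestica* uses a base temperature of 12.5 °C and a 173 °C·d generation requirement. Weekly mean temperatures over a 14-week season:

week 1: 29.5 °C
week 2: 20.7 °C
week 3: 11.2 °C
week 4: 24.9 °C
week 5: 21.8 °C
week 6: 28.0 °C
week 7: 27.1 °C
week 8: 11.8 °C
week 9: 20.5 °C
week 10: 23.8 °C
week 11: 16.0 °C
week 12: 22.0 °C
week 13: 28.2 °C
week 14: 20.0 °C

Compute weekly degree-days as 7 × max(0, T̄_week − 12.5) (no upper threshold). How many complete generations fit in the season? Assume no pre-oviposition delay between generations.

5 generations

Weekly DD (7 × max(0, T̄ − 12.5)): 119.0, 57.4, 0.0, 86.8, 65.1, 108.5, 102.2, 0.0, 56.0, 79.1, 24.5, 66.5, 109.9, 52.5.
Season total = 927.5 DD.
Complete generations = ⌊927.5 / 173⌋ = 5.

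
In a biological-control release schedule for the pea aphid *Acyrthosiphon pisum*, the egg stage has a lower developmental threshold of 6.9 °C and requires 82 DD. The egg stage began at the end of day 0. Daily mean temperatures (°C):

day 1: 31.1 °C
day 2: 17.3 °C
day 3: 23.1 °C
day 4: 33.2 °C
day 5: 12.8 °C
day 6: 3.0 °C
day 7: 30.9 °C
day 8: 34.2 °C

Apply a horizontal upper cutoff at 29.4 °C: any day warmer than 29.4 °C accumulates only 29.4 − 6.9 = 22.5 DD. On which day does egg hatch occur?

Daily DD above 6.9 °C (capped at 22.5): 22.5, 10.4, 16.2, 22.5, 5.9, 0.0, 22.5, 22.5.
Cumulative: 22.5, 32.9, 49.1, 71.6, 77.5, 77.5, 100.0, 122.5.
The total first reaches 82 DD on day 7.

day 7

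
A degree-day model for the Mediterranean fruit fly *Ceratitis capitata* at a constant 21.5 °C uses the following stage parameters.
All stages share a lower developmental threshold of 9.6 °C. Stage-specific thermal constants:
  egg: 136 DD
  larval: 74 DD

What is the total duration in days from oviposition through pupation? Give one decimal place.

Daily accumulation at 21.5 °C = 21.5 − 9.6 = 11.9 DD/day.
Total K = 136 + 74 = 210 DD.
Total duration = 210 / 11.9 = 17.647 ≈ 17.6 days.

17.6 days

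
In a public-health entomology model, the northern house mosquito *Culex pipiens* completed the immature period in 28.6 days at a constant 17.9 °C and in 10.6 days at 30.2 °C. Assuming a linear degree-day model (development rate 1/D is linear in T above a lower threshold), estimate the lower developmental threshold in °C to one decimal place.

Under the model K = D·(T − T_b), so D₁·(T₁ − T_b) = D₂·(T₂ − T_b).
28.6·(17.9 − T_b) = 10.6·(30.2 − T_b)
T_b = (28.6·17.9 − 10.6·30.2) / (28.6 − 10.6) = 191.82 / 18.0 = 10.657 °C ≈ 10.7 °C.

10.7 °C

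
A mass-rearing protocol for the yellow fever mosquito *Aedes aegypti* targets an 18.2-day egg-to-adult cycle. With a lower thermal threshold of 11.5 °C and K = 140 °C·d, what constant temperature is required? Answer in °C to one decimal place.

19.2 °C

Required daily accumulation = 140 / 18.2 = 7.692 DD/day.
T = T_base + 7.692 = 11.5 + 7.692 = 19.192 ≈ 19.2 °C.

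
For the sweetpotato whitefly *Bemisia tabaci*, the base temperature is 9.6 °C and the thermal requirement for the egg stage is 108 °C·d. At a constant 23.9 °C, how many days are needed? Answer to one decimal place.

7.6 days

Daily accumulation = 23.9 − 9.6 = 14.3 DD/day.
Duration = 108 / 14.3 = 7.552 ≈ 7.6 days.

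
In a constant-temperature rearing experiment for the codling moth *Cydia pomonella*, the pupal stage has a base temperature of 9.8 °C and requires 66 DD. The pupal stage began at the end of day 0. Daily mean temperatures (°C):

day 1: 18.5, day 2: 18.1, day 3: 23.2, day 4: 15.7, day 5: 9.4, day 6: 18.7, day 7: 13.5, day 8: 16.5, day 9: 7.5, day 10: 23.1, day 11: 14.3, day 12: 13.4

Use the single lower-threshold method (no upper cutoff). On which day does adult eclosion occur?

Daily DD above 9.8 °C: 8.7, 8.3, 13.4, 5.9, 0.0, 8.9, 3.7, 6.7, 0.0, 13.3, 4.5, 3.6.
Cumulative: 8.7, 17.0, 30.4, 36.3, 36.3, 45.2, 48.9, 55.6, 55.6, 68.9, 73.4, 77.0.
The total first reaches 66 DD on day 10.

day 10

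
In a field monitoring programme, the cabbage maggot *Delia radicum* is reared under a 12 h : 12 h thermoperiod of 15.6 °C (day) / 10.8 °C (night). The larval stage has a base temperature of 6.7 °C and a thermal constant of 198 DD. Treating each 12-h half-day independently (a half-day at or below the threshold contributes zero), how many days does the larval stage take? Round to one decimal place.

Day half: max(0, 15.6 − 6.7) × 0.5 = 8.9 × 0.5 = 4.45 DD.
Night half: max(0, 10.8 − 6.7) × 0.5 = 4.1 × 0.5 = 2.05 DD.
Per 24 h: 6.50 DD/day.
Duration = 198 / 6.50 = 30.462 ≈ 30.5 days.

30.5 days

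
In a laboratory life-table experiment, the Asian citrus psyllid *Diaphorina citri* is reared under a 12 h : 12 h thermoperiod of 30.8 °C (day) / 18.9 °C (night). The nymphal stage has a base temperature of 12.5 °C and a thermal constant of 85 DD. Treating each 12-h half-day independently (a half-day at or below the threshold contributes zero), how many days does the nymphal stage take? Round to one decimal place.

6.9 days

Day half: max(0, 30.8 − 12.5) × 0.5 = 18.3 × 0.5 = 9.15 DD.
Night half: max(0, 18.9 − 12.5) × 0.5 = 6.4 × 0.5 = 3.20 DD.
Per 24 h: 12.35 DD/day.
Duration = 85 / 12.35 = 6.883 ≈ 6.9 days.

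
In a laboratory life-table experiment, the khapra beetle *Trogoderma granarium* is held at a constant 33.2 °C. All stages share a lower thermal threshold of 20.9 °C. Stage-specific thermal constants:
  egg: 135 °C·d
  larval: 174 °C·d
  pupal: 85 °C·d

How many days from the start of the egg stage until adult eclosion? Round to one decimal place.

32.0 days

Daily accumulation at 33.2 °C = 33.2 − 20.9 = 12.3 DD/day.
Total K = 135 + 174 + 85 = 394 DD.
Total duration = 394 / 12.3 = 32.033 ≈ 32.0 days.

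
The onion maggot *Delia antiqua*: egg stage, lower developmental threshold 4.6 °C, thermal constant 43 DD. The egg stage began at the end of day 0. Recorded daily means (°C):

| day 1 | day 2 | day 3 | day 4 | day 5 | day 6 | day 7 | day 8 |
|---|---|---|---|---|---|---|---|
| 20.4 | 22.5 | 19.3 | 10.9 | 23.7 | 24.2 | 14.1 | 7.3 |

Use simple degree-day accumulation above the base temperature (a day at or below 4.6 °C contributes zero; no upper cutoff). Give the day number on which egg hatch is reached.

day 3

Daily DD above 4.6 °C: 15.8, 17.9, 14.7, 6.3, 19.1, 19.6, 9.5, 2.7.
Cumulative: 15.8, 33.7, 48.4, 54.7, 73.8, 93.4, 102.9, 105.6.
The total first reaches 43 DD on day 3.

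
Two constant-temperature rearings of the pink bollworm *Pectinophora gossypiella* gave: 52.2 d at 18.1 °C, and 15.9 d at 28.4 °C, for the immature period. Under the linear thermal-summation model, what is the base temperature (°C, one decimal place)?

13.6 °C

Under the model K = D·(T − T_b), so D₁·(T₁ − T_b) = D₂·(T₂ − T_b).
52.2·(18.1 − T_b) = 15.9·(28.4 − T_b)
T_b = (52.2·18.1 − 15.9·28.4) / (52.2 − 15.9) = 493.26 / 36.3 = 13.588 °C ≈ 13.6 °C.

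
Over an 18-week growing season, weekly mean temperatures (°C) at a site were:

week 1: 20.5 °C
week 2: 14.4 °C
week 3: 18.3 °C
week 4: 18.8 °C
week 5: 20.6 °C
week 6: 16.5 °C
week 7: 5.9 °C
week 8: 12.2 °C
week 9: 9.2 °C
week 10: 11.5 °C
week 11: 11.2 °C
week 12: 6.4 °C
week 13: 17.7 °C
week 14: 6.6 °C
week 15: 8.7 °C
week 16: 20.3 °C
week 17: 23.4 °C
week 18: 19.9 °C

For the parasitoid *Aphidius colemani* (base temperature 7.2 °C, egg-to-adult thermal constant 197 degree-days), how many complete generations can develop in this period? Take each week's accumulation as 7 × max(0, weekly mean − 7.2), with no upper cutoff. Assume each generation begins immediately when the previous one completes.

4 generations

Weekly DD (7 × max(0, T̄ − 7.2)): 93.1, 50.4, 77.7, 81.2, 93.8, 65.1, 0.0, 35.0, 14.0, 30.1, 28.0, 0.0, 73.5, 0.0, 10.5, 91.7, 113.4, 88.9.
Season total = 946.4 DD.
Complete generations = ⌊946.4 / 197⌋ = 4.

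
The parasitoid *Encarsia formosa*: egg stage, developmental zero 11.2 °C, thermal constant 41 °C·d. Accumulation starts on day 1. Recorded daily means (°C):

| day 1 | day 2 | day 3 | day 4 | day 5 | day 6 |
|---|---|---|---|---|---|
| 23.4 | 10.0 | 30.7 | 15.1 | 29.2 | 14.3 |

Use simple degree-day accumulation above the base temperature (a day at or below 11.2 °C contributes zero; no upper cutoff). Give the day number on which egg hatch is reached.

day 5

Daily DD above 11.2 °C: 12.2, 0.0, 19.5, 3.9, 18.0, 3.1.
Cumulative: 12.2, 12.2, 31.7, 35.6, 53.6, 56.7.
The total first reaches 41 DD on day 5.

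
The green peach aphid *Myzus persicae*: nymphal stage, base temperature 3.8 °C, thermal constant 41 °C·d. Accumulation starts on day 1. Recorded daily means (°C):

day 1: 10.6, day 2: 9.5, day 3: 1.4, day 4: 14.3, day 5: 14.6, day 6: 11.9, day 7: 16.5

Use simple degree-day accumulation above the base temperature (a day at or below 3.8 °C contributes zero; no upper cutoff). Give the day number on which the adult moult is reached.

day 6

Daily DD above 3.8 °C: 6.8, 5.7, 0.0, 10.5, 10.8, 8.1, 12.7.
Cumulative: 6.8, 12.5, 12.5, 23.0, 33.8, 41.9, 54.6.
The total first reaches 41 DD on day 6.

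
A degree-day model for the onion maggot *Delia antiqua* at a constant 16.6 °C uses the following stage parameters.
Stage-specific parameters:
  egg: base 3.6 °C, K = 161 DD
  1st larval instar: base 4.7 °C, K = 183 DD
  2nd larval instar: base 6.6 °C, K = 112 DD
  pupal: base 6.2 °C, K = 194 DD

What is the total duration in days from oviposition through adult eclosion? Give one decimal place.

57.6 days

egg: 161 / (16.6 − 3.6) = 161 / 13.0 = 12.385 d.
1st larval instar: 183 / (16.6 − 4.7) = 183 / 11.9 = 15.378 d.
2nd larval instar: 112 / (16.6 − 6.6) = 112 / 10.0 = 11.200 d.
pupal: 194 / (16.6 − 6.2) = 194 / 10.4 = 18.654 d.
Sum = 57.617 ≈ 57.6 days.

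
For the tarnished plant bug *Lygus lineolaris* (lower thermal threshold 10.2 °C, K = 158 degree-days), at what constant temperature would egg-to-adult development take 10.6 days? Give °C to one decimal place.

Required daily accumulation = 158 / 10.6 = 14.906 DD/day.
T = T_base + 14.906 = 10.2 + 14.906 = 25.106 ≈ 25.1 °C.

25.1 °C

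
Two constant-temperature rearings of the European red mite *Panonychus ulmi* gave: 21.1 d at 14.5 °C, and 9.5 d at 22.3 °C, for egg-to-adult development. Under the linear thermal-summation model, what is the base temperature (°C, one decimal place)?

Equal thermal constants: D₁(T₁ − T_b) = D₂(T₂ − T_b).
21.1·(14.5 − T_b) = 9.5·(22.3 − T_b)
T_b = (21.1·14.5 − 9.5·22.3) / (21.1 − 9.5) = 94.10 / 11.6 = 8.112 °C ≈ 8.1 °C.

8.1 °C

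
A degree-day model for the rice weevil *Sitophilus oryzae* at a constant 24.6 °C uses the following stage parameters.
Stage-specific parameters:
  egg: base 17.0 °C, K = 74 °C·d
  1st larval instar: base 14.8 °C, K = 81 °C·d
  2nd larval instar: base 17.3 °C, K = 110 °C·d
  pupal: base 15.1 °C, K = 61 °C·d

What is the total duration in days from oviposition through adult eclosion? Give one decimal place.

39.5 days

egg: 74 / (24.6 − 17.0) = 74 / 7.6 = 9.737 d.
1st larval instar: 81 / (24.6 − 14.8) = 81 / 9.8 = 8.265 d.
2nd larval instar: 110 / (24.6 − 17.3) = 110 / 7.3 = 15.068 d.
pupal: 61 / (24.6 − 15.1) = 61 / 9.5 = 6.421 d.
Sum = 39.492 ≈ 39.5 days.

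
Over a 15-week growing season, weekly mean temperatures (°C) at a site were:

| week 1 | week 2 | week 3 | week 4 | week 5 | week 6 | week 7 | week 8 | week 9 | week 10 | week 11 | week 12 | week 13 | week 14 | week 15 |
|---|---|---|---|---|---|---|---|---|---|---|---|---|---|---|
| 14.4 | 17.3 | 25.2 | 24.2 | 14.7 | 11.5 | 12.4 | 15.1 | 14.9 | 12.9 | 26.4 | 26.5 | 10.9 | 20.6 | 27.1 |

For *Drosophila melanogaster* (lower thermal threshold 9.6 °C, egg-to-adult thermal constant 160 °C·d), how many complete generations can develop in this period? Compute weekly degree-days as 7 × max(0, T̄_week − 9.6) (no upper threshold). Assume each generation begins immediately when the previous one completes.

Weekly DD (7 × max(0, T̄ − 9.6)): 33.6, 53.9, 109.2, 102.2, 35.7, 13.3, 19.6, 38.5, 37.1, 23.1, 117.6, 118.3, 9.1, 77.0, 122.5.
Season total = 910.7 DD.
Complete generations = ⌊910.7 / 160⌋ = 5.

5 generations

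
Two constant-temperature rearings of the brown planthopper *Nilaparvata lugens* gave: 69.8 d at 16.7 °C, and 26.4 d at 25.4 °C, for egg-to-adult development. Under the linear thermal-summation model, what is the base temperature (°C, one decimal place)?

Under the model K = D·(T − T_b), so D₁·(T₁ − T_b) = D₂·(T₂ − T_b).
69.8·(16.7 − T_b) = 26.4·(25.4 − T_b)
T_b = (69.8·16.7 − 26.4·25.4) / (69.8 − 26.4) = 495.10 / 43.4 = 11.408 °C ≈ 11.4 °C.

11.4 °C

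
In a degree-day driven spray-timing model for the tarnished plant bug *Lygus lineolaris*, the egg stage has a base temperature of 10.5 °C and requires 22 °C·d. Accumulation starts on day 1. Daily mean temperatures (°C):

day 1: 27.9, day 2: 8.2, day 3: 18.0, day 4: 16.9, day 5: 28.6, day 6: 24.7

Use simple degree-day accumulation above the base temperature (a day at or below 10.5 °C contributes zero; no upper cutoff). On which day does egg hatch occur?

Daily DD above 10.5 °C: 17.4, 0.0, 7.5, 6.4, 18.1, 14.2.
Cumulative: 17.4, 17.4, 24.9, 31.3, 49.4, 63.6.
The total first reaches 22 DD on day 3.

day 3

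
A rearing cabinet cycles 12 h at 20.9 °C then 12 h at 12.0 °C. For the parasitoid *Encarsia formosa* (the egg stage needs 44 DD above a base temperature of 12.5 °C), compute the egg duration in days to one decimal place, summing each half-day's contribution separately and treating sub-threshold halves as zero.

Day half: max(0, 20.9 − 12.5) × 0.5 = 8.4 × 0.5 = 4.20 DD.
Night half: max(0, 12.0 − 12.5) × 0.5 = 0.0 × 0.5 = 0.00 DD.
Per 24 h: 4.20 DD/day.
Duration = 44 / 4.20 = 10.476 ≈ 10.5 days.

10.5 days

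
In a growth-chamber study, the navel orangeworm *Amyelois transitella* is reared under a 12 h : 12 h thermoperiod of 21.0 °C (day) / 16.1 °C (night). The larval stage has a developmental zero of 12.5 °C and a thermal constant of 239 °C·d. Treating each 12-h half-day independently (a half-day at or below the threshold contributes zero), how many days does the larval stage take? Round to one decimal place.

Day half: max(0, 21.0 − 12.5) × 0.5 = 8.5 × 0.5 = 4.25 DD.
Night half: max(0, 16.1 − 12.5) × 0.5 = 3.6 × 0.5 = 1.80 DD.
Per 24 h: 6.05 DD/day.
Duration = 239 / 6.05 = 39.504 ≈ 39.5 days.

39.5 days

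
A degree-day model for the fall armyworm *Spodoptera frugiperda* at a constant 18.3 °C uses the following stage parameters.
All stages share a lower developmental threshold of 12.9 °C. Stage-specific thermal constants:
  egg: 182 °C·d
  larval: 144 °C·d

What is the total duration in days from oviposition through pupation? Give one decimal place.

Daily accumulation at 18.3 °C = 18.3 − 12.9 = 5.4 DD/day.
Total K = 182 + 144 = 326 DD.
Total duration = 326 / 5.4 = 60.370 ≈ 60.4 days.

60.4 days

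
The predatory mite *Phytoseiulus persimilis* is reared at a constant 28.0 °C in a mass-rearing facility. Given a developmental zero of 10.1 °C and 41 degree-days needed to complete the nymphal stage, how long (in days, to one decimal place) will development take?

Daily accumulation = 28.0 − 10.1 = 17.9 DD/day.
Duration = 41 / 17.9 = 2.291 ≈ 2.3 days.

2.3 days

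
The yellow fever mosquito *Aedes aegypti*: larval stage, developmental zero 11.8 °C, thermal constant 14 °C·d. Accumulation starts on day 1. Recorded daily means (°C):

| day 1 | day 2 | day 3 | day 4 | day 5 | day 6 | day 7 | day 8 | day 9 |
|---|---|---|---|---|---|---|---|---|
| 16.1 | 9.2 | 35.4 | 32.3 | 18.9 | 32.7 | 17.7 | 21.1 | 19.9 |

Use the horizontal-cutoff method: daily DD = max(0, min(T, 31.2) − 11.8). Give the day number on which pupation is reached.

day 3

Daily DD above 11.8 °C (capped at 19.4): 4.3, 0.0, 19.4, 19.4, 7.1, 19.4, 5.9, 9.3, 8.1.
Cumulative: 4.3, 4.3, 23.7, 43.1, 50.2, 69.6, 75.5, 84.8, 92.9.
The total first reaches 14 DD on day 3.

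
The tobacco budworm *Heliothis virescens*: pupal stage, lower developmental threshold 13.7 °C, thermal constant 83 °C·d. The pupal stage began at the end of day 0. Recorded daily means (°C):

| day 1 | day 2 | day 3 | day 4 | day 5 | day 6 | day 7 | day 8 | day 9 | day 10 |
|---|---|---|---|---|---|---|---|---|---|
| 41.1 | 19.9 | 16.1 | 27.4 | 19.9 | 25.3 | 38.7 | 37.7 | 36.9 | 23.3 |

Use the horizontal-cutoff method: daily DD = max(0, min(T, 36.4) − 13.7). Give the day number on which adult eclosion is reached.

Daily DD above 13.7 °C (capped at 22.7): 22.7, 6.2, 2.4, 13.7, 6.2, 11.6, 22.7, 22.7, 22.7, 9.6.
Cumulative: 22.7, 28.9, 31.3, 45.0, 51.2, 62.8, 85.5, 108.2, 130.9, 140.5.
The total first reaches 83 DD on day 7.

day 7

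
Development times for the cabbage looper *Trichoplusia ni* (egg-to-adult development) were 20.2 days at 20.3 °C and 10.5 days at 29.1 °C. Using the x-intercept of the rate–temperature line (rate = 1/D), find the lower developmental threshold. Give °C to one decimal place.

10.8 °C

Equal thermal constants: D₁(T₁ − T_b) = D₂(T₂ − T_b).
20.2·(20.3 − T_b) = 10.5·(29.1 − T_b)
T_b = (20.2·20.3 − 10.5·29.1) / (20.2 − 10.5) = 104.51 / 9.7 = 10.774 °C ≈ 10.8 °C.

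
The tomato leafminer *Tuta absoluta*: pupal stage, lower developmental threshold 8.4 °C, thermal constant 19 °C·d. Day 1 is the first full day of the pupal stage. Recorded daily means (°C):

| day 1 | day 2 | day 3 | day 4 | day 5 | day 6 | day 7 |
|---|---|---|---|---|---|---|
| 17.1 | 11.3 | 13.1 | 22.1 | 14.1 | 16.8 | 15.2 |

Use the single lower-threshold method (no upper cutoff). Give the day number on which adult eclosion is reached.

Daily DD above 8.4 °C: 8.7, 2.9, 4.7, 13.7, 5.7, 8.4, 6.8.
Cumulative: 8.7, 11.6, 16.3, 30.0, 35.7, 44.1, 50.9.
The total first reaches 19 DD on day 4.

day 4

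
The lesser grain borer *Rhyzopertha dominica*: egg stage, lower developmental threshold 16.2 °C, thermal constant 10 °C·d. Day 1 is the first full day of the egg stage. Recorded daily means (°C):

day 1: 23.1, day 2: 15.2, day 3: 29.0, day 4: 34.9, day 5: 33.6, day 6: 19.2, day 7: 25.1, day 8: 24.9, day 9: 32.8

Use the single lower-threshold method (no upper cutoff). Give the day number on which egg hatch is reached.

day 3

Daily DD above 16.2 °C: 6.9, 0.0, 12.8, 18.7, 17.4, 3.0, 8.9, 8.7, 16.6.
Cumulative: 6.9, 6.9, 19.7, 38.4, 55.8, 58.8, 67.7, 76.4, 93.0.
The total first reaches 10 DD on day 3.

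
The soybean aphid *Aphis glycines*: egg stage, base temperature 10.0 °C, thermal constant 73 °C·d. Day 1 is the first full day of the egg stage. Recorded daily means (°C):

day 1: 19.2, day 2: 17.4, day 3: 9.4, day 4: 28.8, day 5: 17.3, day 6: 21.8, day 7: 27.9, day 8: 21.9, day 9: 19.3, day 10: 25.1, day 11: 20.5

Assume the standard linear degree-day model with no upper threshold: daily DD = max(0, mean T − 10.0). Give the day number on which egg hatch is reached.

day 8

Daily DD above 10.0 °C: 9.2, 7.4, 0.0, 18.8, 7.3, 11.8, 17.9, 11.9, 9.3, 15.1, 10.5.
Cumulative: 9.2, 16.6, 16.6, 35.4, 42.7, 54.5, 72.4, 84.3, 93.6, 108.7, 119.2.
The total first reaches 73 DD on day 8.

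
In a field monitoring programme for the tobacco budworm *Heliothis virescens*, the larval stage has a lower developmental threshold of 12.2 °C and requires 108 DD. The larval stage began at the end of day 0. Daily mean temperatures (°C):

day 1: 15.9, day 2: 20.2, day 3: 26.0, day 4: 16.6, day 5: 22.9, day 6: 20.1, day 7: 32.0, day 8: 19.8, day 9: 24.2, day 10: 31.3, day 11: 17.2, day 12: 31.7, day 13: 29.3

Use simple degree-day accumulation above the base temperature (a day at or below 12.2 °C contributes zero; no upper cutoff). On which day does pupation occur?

day 11

Daily DD above 12.2 °C: 3.7, 8.0, 13.8, 4.4, 10.7, 7.9, 19.8, 7.6, 12.0, 19.1, 5.0, 19.5, 17.1.
Cumulative: 3.7, 11.7, 25.5, 29.9, 40.6, 48.5, 68.3, 75.9, 87.9, 107.0, 112.0, 131.5, 148.6.
The total first reaches 108 DD on day 11.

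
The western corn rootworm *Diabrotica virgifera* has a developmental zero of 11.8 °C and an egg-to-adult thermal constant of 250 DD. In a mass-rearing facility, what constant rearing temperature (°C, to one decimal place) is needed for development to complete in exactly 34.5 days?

19.0 °C

Required daily accumulation = 250 / 34.5 = 7.246 DD/day.
T = T_base + 7.246 = 11.8 + 7.246 = 19.046 ≈ 19.0 °C.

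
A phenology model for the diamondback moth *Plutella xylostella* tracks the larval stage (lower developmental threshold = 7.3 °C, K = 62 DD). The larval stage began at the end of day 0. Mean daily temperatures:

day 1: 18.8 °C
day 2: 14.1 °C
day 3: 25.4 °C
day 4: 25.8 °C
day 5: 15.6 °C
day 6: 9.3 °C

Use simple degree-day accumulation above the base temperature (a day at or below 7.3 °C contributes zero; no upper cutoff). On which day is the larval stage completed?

day 5

Daily DD above 7.3 °C: 11.5, 6.8, 18.1, 18.5, 8.3, 2.0.
Cumulative: 11.5, 18.3, 36.4, 54.9, 63.2, 65.2.
The total first reaches 62 DD on day 5.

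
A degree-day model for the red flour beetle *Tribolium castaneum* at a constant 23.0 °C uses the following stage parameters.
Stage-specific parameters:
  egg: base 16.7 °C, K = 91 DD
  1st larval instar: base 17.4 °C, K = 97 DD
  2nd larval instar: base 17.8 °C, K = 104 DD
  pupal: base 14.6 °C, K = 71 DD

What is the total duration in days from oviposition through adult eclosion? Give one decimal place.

egg: 91 / (23.0 − 16.7) = 91 / 6.3 = 14.444 d.
1st larval instar: 97 / (23.0 − 17.4) = 97 / 5.6 = 17.321 d.
2nd larval instar: 104 / (23.0 − 17.8) = 104 / 5.2 = 20.000 d.
pupal: 71 / (23.0 − 14.6) = 71 / 8.4 = 8.452 d.
Sum = 60.218 ≈ 60.2 days.

60.2 days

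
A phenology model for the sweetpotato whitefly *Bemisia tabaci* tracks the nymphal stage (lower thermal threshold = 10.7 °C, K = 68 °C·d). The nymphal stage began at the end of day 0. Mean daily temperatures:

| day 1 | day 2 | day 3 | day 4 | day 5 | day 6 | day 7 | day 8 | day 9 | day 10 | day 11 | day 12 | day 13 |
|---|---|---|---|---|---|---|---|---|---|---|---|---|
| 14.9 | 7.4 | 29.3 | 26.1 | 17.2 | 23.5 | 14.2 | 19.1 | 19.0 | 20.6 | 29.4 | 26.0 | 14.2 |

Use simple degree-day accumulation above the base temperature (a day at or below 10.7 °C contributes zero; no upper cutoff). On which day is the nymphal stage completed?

day 8

Daily DD above 10.7 °C: 4.2, 0.0, 18.6, 15.4, 6.5, 12.8, 3.5, 8.4, 8.3, 9.9, 18.7, 15.3, 3.5.
Cumulative: 4.2, 4.2, 22.8, 38.2, 44.7, 57.5, 61.0, 69.4, 77.7, 87.6, 106.3, 121.6, 125.1.
The total first reaches 68 DD on day 8.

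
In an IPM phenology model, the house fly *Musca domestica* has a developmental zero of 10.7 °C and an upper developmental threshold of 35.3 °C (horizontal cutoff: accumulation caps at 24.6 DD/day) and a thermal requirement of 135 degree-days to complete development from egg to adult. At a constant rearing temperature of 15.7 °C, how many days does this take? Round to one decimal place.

Daily accumulation = 15.7 − 10.7 = 5.0 DD/day.
Duration = 135 / 5.0 = 27.000 ≈ 27.0 days.

27.0 days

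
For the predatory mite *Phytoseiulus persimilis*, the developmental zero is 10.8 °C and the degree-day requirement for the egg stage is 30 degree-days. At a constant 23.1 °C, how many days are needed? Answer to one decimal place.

2.4 days

Daily accumulation = 23.1 − 10.8 = 12.3 DD/day.
Duration = 30 / 12.3 = 2.439 ≈ 2.4 days.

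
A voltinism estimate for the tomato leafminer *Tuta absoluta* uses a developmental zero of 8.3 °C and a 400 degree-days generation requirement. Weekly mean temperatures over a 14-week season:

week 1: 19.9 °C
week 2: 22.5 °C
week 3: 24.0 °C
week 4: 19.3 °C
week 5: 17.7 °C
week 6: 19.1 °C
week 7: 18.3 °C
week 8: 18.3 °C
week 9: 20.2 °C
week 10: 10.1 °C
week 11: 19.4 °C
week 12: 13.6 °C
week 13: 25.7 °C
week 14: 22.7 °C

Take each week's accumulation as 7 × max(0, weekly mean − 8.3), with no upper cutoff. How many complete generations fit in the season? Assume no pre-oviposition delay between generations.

2 generations

Weekly DD (7 × max(0, T̄ − 8.3)): 81.2, 99.4, 109.9, 77.0, 65.8, 75.6, 70.0, 70.0, 83.3, 12.6, 77.7, 37.1, 121.8, 100.8.
Season total = 1082.2 DD.
Complete generations = ⌊1082.2 / 400⌋ = 2.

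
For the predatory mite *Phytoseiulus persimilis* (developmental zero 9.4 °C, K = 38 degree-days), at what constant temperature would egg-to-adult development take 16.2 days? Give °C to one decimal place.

Required daily accumulation = 38 / 16.2 = 2.346 DD/day.
T = T_base + 2.346 = 9.4 + 2.346 = 11.746 ≈ 11.7 °C.

11.7 °C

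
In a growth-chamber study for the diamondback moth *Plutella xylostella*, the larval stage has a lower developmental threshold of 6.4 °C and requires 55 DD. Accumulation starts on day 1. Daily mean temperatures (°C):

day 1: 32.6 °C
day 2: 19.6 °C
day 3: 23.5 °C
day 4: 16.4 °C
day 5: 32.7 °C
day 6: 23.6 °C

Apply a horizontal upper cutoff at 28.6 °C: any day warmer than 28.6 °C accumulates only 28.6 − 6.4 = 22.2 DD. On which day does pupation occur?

Daily DD above 6.4 °C (capped at 22.2): 22.2, 13.2, 17.1, 10.0, 22.2, 17.2.
Cumulative: 22.2, 35.4, 52.5, 62.5, 84.7, 101.9.
The total first reaches 55 DD on day 4.

day 4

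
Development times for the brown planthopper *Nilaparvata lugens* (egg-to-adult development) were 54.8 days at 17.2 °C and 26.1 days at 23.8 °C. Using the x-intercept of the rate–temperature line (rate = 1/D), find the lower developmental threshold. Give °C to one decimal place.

11.2 °C

Equal thermal constants: D₁(T₁ − T_b) = D₂(T₂ − T_b).
54.8·(17.2 − T_b) = 26.1·(23.8 − T_b)
T_b = (54.8·17.2 − 26.1·23.8) / (54.8 − 26.1) = 321.38 / 28.7 = 11.198 °C ≈ 11.2 °C.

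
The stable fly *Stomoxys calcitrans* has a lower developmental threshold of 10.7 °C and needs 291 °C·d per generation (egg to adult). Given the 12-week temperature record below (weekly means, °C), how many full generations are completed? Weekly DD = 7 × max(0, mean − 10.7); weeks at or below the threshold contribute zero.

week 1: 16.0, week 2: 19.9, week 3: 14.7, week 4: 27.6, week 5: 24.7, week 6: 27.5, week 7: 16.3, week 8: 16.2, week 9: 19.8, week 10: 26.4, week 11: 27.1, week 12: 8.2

Weekly DD (7 × max(0, T̄ − 10.7)): 37.1, 64.4, 28.0, 118.3, 98.0, 117.6, 39.2, 38.5, 63.7, 109.9, 114.8, 0.0.
Season total = 829.5 DD.
Complete generations = ⌊829.5 / 291⌋ = 2.

2 generations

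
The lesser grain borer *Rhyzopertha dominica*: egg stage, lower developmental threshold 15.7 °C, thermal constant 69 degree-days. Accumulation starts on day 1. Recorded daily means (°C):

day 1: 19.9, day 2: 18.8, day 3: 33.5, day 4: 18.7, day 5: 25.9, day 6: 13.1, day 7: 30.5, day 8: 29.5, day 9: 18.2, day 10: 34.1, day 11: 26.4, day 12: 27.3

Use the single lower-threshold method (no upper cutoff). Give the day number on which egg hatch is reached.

Daily DD above 15.7 °C: 4.2, 3.1, 17.8, 3.0, 10.2, 0.0, 14.8, 13.8, 2.5, 18.4, 10.7, 11.6.
Cumulative: 4.2, 7.3, 25.1, 28.1, 38.3, 38.3, 53.1, 66.9, 69.4, 87.8, 98.5, 110.1.
The total first reaches 69 DD on day 9.

day 9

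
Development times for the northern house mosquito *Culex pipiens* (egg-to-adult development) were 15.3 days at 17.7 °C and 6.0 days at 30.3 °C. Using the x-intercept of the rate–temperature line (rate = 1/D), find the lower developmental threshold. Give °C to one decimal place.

Under the model K = D·(T − T_b), so D₁·(T₁ − T_b) = D₂·(T₂ − T_b).
15.3·(17.7 − T_b) = 6.0·(30.3 − T_b)
T_b = (15.3·17.7 − 6.0·30.3) / (15.3 − 6.0) = 89.01 / 9.3 = 9.571 °C ≈ 9.6 °C.

9.6 °C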